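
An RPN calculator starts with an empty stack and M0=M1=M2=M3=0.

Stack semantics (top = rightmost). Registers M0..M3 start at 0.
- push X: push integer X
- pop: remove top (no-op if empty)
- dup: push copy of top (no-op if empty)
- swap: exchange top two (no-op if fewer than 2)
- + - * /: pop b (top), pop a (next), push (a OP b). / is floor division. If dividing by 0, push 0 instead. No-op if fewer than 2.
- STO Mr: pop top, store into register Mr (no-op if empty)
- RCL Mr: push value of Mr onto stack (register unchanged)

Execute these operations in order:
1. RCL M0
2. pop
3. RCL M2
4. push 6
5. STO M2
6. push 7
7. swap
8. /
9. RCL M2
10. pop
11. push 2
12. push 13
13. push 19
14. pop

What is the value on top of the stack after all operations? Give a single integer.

Answer: 13

Derivation:
After op 1 (RCL M0): stack=[0] mem=[0,0,0,0]
After op 2 (pop): stack=[empty] mem=[0,0,0,0]
After op 3 (RCL M2): stack=[0] mem=[0,0,0,0]
After op 4 (push 6): stack=[0,6] mem=[0,0,0,0]
After op 5 (STO M2): stack=[0] mem=[0,0,6,0]
After op 6 (push 7): stack=[0,7] mem=[0,0,6,0]
After op 7 (swap): stack=[7,0] mem=[0,0,6,0]
After op 8 (/): stack=[0] mem=[0,0,6,0]
After op 9 (RCL M2): stack=[0,6] mem=[0,0,6,0]
After op 10 (pop): stack=[0] mem=[0,0,6,0]
After op 11 (push 2): stack=[0,2] mem=[0,0,6,0]
After op 12 (push 13): stack=[0,2,13] mem=[0,0,6,0]
After op 13 (push 19): stack=[0,2,13,19] mem=[0,0,6,0]
After op 14 (pop): stack=[0,2,13] mem=[0,0,6,0]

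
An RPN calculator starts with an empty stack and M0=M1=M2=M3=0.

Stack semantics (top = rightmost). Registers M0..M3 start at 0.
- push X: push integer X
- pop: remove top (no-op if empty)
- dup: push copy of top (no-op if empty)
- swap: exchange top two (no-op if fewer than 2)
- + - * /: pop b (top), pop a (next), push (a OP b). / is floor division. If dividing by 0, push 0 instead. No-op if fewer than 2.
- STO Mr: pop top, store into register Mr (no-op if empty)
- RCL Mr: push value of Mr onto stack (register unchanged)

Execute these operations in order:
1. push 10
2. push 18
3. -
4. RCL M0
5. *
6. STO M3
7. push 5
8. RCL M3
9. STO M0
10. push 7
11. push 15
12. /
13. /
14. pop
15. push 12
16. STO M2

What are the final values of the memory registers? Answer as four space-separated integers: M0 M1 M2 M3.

Answer: 0 0 12 0

Derivation:
After op 1 (push 10): stack=[10] mem=[0,0,0,0]
After op 2 (push 18): stack=[10,18] mem=[0,0,0,0]
After op 3 (-): stack=[-8] mem=[0,0,0,0]
After op 4 (RCL M0): stack=[-8,0] mem=[0,0,0,0]
After op 5 (*): stack=[0] mem=[0,0,0,0]
After op 6 (STO M3): stack=[empty] mem=[0,0,0,0]
After op 7 (push 5): stack=[5] mem=[0,0,0,0]
After op 8 (RCL M3): stack=[5,0] mem=[0,0,0,0]
After op 9 (STO M0): stack=[5] mem=[0,0,0,0]
After op 10 (push 7): stack=[5,7] mem=[0,0,0,0]
After op 11 (push 15): stack=[5,7,15] mem=[0,0,0,0]
After op 12 (/): stack=[5,0] mem=[0,0,0,0]
After op 13 (/): stack=[0] mem=[0,0,0,0]
After op 14 (pop): stack=[empty] mem=[0,0,0,0]
After op 15 (push 12): stack=[12] mem=[0,0,0,0]
After op 16 (STO M2): stack=[empty] mem=[0,0,12,0]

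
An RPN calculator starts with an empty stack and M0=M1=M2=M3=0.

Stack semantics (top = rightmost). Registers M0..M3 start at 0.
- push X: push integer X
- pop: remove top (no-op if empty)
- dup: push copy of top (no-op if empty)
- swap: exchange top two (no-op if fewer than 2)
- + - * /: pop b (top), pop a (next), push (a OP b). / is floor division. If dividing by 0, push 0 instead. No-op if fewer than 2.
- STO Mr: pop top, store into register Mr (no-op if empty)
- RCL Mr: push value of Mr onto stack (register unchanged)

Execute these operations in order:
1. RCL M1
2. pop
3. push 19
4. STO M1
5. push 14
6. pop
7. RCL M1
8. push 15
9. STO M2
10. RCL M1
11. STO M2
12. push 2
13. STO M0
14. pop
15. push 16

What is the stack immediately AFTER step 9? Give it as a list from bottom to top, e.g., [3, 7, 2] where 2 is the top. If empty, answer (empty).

After op 1 (RCL M1): stack=[0] mem=[0,0,0,0]
After op 2 (pop): stack=[empty] mem=[0,0,0,0]
After op 3 (push 19): stack=[19] mem=[0,0,0,0]
After op 4 (STO M1): stack=[empty] mem=[0,19,0,0]
After op 5 (push 14): stack=[14] mem=[0,19,0,0]
After op 6 (pop): stack=[empty] mem=[0,19,0,0]
After op 7 (RCL M1): stack=[19] mem=[0,19,0,0]
After op 8 (push 15): stack=[19,15] mem=[0,19,0,0]
After op 9 (STO M2): stack=[19] mem=[0,19,15,0]

[19]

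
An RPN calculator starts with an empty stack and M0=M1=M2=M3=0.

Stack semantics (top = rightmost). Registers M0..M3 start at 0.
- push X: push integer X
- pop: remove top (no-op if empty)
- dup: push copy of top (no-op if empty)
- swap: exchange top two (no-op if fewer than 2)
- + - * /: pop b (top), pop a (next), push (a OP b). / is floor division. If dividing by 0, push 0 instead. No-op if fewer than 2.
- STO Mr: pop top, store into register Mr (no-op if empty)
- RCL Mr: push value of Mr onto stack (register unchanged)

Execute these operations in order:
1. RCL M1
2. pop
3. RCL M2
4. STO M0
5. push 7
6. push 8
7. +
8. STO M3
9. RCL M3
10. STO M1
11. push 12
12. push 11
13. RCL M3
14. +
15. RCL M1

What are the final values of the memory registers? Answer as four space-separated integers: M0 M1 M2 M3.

Answer: 0 15 0 15

Derivation:
After op 1 (RCL M1): stack=[0] mem=[0,0,0,0]
After op 2 (pop): stack=[empty] mem=[0,0,0,0]
After op 3 (RCL M2): stack=[0] mem=[0,0,0,0]
After op 4 (STO M0): stack=[empty] mem=[0,0,0,0]
After op 5 (push 7): stack=[7] mem=[0,0,0,0]
After op 6 (push 8): stack=[7,8] mem=[0,0,0,0]
After op 7 (+): stack=[15] mem=[0,0,0,0]
After op 8 (STO M3): stack=[empty] mem=[0,0,0,15]
After op 9 (RCL M3): stack=[15] mem=[0,0,0,15]
After op 10 (STO M1): stack=[empty] mem=[0,15,0,15]
After op 11 (push 12): stack=[12] mem=[0,15,0,15]
After op 12 (push 11): stack=[12,11] mem=[0,15,0,15]
After op 13 (RCL M3): stack=[12,11,15] mem=[0,15,0,15]
After op 14 (+): stack=[12,26] mem=[0,15,0,15]
After op 15 (RCL M1): stack=[12,26,15] mem=[0,15,0,15]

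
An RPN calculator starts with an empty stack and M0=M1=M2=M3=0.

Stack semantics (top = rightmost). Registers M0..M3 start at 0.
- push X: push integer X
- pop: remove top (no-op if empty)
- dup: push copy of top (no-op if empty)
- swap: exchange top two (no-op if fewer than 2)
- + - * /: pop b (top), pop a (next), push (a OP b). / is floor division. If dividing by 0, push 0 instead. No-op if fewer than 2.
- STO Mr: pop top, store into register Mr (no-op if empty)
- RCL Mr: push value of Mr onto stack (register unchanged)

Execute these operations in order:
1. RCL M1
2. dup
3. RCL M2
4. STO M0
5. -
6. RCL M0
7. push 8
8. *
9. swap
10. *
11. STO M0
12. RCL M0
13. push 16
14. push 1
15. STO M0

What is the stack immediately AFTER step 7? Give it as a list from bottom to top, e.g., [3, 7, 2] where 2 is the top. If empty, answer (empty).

After op 1 (RCL M1): stack=[0] mem=[0,0,0,0]
After op 2 (dup): stack=[0,0] mem=[0,0,0,0]
After op 3 (RCL M2): stack=[0,0,0] mem=[0,0,0,0]
After op 4 (STO M0): stack=[0,0] mem=[0,0,0,0]
After op 5 (-): stack=[0] mem=[0,0,0,0]
After op 6 (RCL M0): stack=[0,0] mem=[0,0,0,0]
After op 7 (push 8): stack=[0,0,8] mem=[0,0,0,0]

[0, 0, 8]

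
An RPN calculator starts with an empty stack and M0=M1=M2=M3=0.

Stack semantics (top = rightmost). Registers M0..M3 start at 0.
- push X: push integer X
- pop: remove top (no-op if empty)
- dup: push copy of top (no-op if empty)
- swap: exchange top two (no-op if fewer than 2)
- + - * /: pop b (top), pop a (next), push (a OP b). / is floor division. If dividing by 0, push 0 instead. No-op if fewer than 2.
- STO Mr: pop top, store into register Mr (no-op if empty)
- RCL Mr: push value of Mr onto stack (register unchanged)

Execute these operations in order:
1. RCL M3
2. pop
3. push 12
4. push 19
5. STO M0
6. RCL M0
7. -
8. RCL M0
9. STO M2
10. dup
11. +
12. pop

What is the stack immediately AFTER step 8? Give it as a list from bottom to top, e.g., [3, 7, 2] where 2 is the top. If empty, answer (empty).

After op 1 (RCL M3): stack=[0] mem=[0,0,0,0]
After op 2 (pop): stack=[empty] mem=[0,0,0,0]
After op 3 (push 12): stack=[12] mem=[0,0,0,0]
After op 4 (push 19): stack=[12,19] mem=[0,0,0,0]
After op 5 (STO M0): stack=[12] mem=[19,0,0,0]
After op 6 (RCL M0): stack=[12,19] mem=[19,0,0,0]
After op 7 (-): stack=[-7] mem=[19,0,0,0]
After op 8 (RCL M0): stack=[-7,19] mem=[19,0,0,0]

[-7, 19]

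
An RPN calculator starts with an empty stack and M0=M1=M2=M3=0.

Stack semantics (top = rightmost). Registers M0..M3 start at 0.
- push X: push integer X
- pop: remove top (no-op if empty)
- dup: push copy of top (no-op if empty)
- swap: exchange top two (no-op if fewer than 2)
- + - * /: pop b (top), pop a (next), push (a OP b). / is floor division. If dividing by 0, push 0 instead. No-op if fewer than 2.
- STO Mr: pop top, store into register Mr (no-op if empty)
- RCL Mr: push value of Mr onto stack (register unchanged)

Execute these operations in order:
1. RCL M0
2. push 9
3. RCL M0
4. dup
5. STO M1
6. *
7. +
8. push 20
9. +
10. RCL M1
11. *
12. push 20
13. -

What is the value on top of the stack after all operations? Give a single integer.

Answer: -20

Derivation:
After op 1 (RCL M0): stack=[0] mem=[0,0,0,0]
After op 2 (push 9): stack=[0,9] mem=[0,0,0,0]
After op 3 (RCL M0): stack=[0,9,0] mem=[0,0,0,0]
After op 4 (dup): stack=[0,9,0,0] mem=[0,0,0,0]
After op 5 (STO M1): stack=[0,9,0] mem=[0,0,0,0]
After op 6 (*): stack=[0,0] mem=[0,0,0,0]
After op 7 (+): stack=[0] mem=[0,0,0,0]
After op 8 (push 20): stack=[0,20] mem=[0,0,0,0]
After op 9 (+): stack=[20] mem=[0,0,0,0]
After op 10 (RCL M1): stack=[20,0] mem=[0,0,0,0]
After op 11 (*): stack=[0] mem=[0,0,0,0]
After op 12 (push 20): stack=[0,20] mem=[0,0,0,0]
After op 13 (-): stack=[-20] mem=[0,0,0,0]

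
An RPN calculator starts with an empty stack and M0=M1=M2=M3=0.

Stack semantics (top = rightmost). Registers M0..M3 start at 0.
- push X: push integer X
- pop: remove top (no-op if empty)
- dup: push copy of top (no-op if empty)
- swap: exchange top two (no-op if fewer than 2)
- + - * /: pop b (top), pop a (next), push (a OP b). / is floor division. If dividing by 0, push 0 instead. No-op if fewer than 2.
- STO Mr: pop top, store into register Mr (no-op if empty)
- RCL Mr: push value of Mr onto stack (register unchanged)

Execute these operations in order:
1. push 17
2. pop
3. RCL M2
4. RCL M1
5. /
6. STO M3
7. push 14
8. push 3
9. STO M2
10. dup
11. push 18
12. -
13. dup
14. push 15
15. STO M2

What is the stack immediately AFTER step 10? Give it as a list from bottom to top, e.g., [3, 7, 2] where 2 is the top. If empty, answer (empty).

After op 1 (push 17): stack=[17] mem=[0,0,0,0]
After op 2 (pop): stack=[empty] mem=[0,0,0,0]
After op 3 (RCL M2): stack=[0] mem=[0,0,0,0]
After op 4 (RCL M1): stack=[0,0] mem=[0,0,0,0]
After op 5 (/): stack=[0] mem=[0,0,0,0]
After op 6 (STO M3): stack=[empty] mem=[0,0,0,0]
After op 7 (push 14): stack=[14] mem=[0,0,0,0]
After op 8 (push 3): stack=[14,3] mem=[0,0,0,0]
After op 9 (STO M2): stack=[14] mem=[0,0,3,0]
After op 10 (dup): stack=[14,14] mem=[0,0,3,0]

[14, 14]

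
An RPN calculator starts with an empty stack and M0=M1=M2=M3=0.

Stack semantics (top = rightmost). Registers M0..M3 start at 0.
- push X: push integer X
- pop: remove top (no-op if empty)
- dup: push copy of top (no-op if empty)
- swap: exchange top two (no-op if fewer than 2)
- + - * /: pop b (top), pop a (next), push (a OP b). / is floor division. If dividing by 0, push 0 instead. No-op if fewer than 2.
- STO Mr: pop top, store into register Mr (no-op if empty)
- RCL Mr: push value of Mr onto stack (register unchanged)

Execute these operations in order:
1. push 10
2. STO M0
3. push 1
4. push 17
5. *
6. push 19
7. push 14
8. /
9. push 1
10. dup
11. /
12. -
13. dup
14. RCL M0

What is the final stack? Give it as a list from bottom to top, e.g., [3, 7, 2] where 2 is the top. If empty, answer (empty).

Answer: [17, 0, 0, 10]

Derivation:
After op 1 (push 10): stack=[10] mem=[0,0,0,0]
After op 2 (STO M0): stack=[empty] mem=[10,0,0,0]
After op 3 (push 1): stack=[1] mem=[10,0,0,0]
After op 4 (push 17): stack=[1,17] mem=[10,0,0,0]
After op 5 (*): stack=[17] mem=[10,0,0,0]
After op 6 (push 19): stack=[17,19] mem=[10,0,0,0]
After op 7 (push 14): stack=[17,19,14] mem=[10,0,0,0]
After op 8 (/): stack=[17,1] mem=[10,0,0,0]
After op 9 (push 1): stack=[17,1,1] mem=[10,0,0,0]
After op 10 (dup): stack=[17,1,1,1] mem=[10,0,0,0]
After op 11 (/): stack=[17,1,1] mem=[10,0,0,0]
After op 12 (-): stack=[17,0] mem=[10,0,0,0]
After op 13 (dup): stack=[17,0,0] mem=[10,0,0,0]
After op 14 (RCL M0): stack=[17,0,0,10] mem=[10,0,0,0]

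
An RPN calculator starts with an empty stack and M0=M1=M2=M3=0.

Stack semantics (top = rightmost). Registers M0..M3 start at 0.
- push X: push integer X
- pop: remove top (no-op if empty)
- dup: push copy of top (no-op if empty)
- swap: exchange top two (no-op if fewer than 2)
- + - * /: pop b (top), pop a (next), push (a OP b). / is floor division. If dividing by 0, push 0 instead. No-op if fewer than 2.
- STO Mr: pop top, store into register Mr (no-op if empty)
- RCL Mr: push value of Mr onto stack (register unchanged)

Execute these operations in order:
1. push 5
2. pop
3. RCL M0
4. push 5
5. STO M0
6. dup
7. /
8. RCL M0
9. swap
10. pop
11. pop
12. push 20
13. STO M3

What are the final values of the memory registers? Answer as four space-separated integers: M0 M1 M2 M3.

Answer: 5 0 0 20

Derivation:
After op 1 (push 5): stack=[5] mem=[0,0,0,0]
After op 2 (pop): stack=[empty] mem=[0,0,0,0]
After op 3 (RCL M0): stack=[0] mem=[0,0,0,0]
After op 4 (push 5): stack=[0,5] mem=[0,0,0,0]
After op 5 (STO M0): stack=[0] mem=[5,0,0,0]
After op 6 (dup): stack=[0,0] mem=[5,0,0,0]
After op 7 (/): stack=[0] mem=[5,0,0,0]
After op 8 (RCL M0): stack=[0,5] mem=[5,0,0,0]
After op 9 (swap): stack=[5,0] mem=[5,0,0,0]
After op 10 (pop): stack=[5] mem=[5,0,0,0]
After op 11 (pop): stack=[empty] mem=[5,0,0,0]
After op 12 (push 20): stack=[20] mem=[5,0,0,0]
After op 13 (STO M3): stack=[empty] mem=[5,0,0,20]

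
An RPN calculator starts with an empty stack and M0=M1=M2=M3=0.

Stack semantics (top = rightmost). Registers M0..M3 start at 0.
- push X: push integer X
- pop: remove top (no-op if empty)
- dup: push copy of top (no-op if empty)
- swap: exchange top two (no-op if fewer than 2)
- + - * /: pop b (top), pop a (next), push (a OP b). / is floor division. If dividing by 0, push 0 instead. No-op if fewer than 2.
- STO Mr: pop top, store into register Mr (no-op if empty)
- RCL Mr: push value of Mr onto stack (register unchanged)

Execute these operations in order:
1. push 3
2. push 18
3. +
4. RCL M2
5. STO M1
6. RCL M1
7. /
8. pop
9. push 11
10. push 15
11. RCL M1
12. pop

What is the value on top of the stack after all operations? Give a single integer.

After op 1 (push 3): stack=[3] mem=[0,0,0,0]
After op 2 (push 18): stack=[3,18] mem=[0,0,0,0]
After op 3 (+): stack=[21] mem=[0,0,0,0]
After op 4 (RCL M2): stack=[21,0] mem=[0,0,0,0]
After op 5 (STO M1): stack=[21] mem=[0,0,0,0]
After op 6 (RCL M1): stack=[21,0] mem=[0,0,0,0]
After op 7 (/): stack=[0] mem=[0,0,0,0]
After op 8 (pop): stack=[empty] mem=[0,0,0,0]
After op 9 (push 11): stack=[11] mem=[0,0,0,0]
After op 10 (push 15): stack=[11,15] mem=[0,0,0,0]
After op 11 (RCL M1): stack=[11,15,0] mem=[0,0,0,0]
After op 12 (pop): stack=[11,15] mem=[0,0,0,0]

Answer: 15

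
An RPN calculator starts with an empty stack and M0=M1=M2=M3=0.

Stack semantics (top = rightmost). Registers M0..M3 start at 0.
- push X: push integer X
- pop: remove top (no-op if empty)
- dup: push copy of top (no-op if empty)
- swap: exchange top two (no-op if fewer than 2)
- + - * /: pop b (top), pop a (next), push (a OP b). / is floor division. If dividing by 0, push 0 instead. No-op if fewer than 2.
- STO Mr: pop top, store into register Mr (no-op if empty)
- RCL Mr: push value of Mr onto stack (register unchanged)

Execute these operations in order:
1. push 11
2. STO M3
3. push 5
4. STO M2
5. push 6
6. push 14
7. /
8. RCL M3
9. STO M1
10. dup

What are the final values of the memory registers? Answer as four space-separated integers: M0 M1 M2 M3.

After op 1 (push 11): stack=[11] mem=[0,0,0,0]
After op 2 (STO M3): stack=[empty] mem=[0,0,0,11]
After op 3 (push 5): stack=[5] mem=[0,0,0,11]
After op 4 (STO M2): stack=[empty] mem=[0,0,5,11]
After op 5 (push 6): stack=[6] mem=[0,0,5,11]
After op 6 (push 14): stack=[6,14] mem=[0,0,5,11]
After op 7 (/): stack=[0] mem=[0,0,5,11]
After op 8 (RCL M3): stack=[0,11] mem=[0,0,5,11]
After op 9 (STO M1): stack=[0] mem=[0,11,5,11]
After op 10 (dup): stack=[0,0] mem=[0,11,5,11]

Answer: 0 11 5 11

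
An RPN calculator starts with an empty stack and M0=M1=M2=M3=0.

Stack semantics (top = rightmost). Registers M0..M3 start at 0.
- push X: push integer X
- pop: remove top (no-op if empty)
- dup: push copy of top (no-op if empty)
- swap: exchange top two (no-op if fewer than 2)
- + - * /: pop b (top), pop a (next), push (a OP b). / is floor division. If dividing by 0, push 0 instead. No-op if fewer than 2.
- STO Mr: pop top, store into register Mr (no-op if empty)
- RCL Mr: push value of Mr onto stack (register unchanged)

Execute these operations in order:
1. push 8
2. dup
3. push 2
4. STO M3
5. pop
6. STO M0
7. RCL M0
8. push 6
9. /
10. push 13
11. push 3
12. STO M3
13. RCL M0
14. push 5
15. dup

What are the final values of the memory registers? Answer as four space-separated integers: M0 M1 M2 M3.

Answer: 8 0 0 3

Derivation:
After op 1 (push 8): stack=[8] mem=[0,0,0,0]
After op 2 (dup): stack=[8,8] mem=[0,0,0,0]
After op 3 (push 2): stack=[8,8,2] mem=[0,0,0,0]
After op 4 (STO M3): stack=[8,8] mem=[0,0,0,2]
After op 5 (pop): stack=[8] mem=[0,0,0,2]
After op 6 (STO M0): stack=[empty] mem=[8,0,0,2]
After op 7 (RCL M0): stack=[8] mem=[8,0,0,2]
After op 8 (push 6): stack=[8,6] mem=[8,0,0,2]
After op 9 (/): stack=[1] mem=[8,0,0,2]
After op 10 (push 13): stack=[1,13] mem=[8,0,0,2]
After op 11 (push 3): stack=[1,13,3] mem=[8,0,0,2]
After op 12 (STO M3): stack=[1,13] mem=[8,0,0,3]
After op 13 (RCL M0): stack=[1,13,8] mem=[8,0,0,3]
After op 14 (push 5): stack=[1,13,8,5] mem=[8,0,0,3]
After op 15 (dup): stack=[1,13,8,5,5] mem=[8,0,0,3]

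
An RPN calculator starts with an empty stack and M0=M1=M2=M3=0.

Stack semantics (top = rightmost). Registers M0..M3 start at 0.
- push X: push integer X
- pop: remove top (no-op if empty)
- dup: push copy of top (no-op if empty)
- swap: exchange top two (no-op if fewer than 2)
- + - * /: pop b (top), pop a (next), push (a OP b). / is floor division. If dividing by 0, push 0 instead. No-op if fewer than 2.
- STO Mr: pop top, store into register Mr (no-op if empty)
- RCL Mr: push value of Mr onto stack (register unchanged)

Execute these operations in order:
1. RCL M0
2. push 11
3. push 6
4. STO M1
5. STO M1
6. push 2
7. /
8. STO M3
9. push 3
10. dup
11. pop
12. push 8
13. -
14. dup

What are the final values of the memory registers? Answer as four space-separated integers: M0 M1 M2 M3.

Answer: 0 11 0 0

Derivation:
After op 1 (RCL M0): stack=[0] mem=[0,0,0,0]
After op 2 (push 11): stack=[0,11] mem=[0,0,0,0]
After op 3 (push 6): stack=[0,11,6] mem=[0,0,0,0]
After op 4 (STO M1): stack=[0,11] mem=[0,6,0,0]
After op 5 (STO M1): stack=[0] mem=[0,11,0,0]
After op 6 (push 2): stack=[0,2] mem=[0,11,0,0]
After op 7 (/): stack=[0] mem=[0,11,0,0]
After op 8 (STO M3): stack=[empty] mem=[0,11,0,0]
After op 9 (push 3): stack=[3] mem=[0,11,0,0]
After op 10 (dup): stack=[3,3] mem=[0,11,0,0]
After op 11 (pop): stack=[3] mem=[0,11,0,0]
After op 12 (push 8): stack=[3,8] mem=[0,11,0,0]
After op 13 (-): stack=[-5] mem=[0,11,0,0]
After op 14 (dup): stack=[-5,-5] mem=[0,11,0,0]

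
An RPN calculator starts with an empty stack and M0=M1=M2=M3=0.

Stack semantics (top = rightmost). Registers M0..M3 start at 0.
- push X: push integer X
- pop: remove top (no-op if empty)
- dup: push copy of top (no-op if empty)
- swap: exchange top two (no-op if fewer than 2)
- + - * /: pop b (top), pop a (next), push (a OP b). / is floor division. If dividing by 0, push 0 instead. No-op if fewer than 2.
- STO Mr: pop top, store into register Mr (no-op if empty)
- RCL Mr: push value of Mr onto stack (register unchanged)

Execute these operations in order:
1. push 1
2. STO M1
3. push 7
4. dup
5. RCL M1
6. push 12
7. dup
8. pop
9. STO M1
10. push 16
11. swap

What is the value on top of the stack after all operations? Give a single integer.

After op 1 (push 1): stack=[1] mem=[0,0,0,0]
After op 2 (STO M1): stack=[empty] mem=[0,1,0,0]
After op 3 (push 7): stack=[7] mem=[0,1,0,0]
After op 4 (dup): stack=[7,7] mem=[0,1,0,0]
After op 5 (RCL M1): stack=[7,7,1] mem=[0,1,0,0]
After op 6 (push 12): stack=[7,7,1,12] mem=[0,1,0,0]
After op 7 (dup): stack=[7,7,1,12,12] mem=[0,1,0,0]
After op 8 (pop): stack=[7,7,1,12] mem=[0,1,0,0]
After op 9 (STO M1): stack=[7,7,1] mem=[0,12,0,0]
After op 10 (push 16): stack=[7,7,1,16] mem=[0,12,0,0]
After op 11 (swap): stack=[7,7,16,1] mem=[0,12,0,0]

Answer: 1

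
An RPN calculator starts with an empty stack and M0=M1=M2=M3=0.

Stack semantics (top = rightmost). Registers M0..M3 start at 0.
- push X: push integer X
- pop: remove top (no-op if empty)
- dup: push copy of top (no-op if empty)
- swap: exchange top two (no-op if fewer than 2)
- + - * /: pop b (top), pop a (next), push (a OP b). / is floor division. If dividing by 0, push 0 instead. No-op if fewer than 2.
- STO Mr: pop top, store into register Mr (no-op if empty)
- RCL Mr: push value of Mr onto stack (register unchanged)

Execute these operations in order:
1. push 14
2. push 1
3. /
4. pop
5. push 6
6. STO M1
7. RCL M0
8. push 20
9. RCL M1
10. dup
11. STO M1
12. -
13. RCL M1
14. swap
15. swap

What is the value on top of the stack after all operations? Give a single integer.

Answer: 6

Derivation:
After op 1 (push 14): stack=[14] mem=[0,0,0,0]
After op 2 (push 1): stack=[14,1] mem=[0,0,0,0]
After op 3 (/): stack=[14] mem=[0,0,0,0]
After op 4 (pop): stack=[empty] mem=[0,0,0,0]
After op 5 (push 6): stack=[6] mem=[0,0,0,0]
After op 6 (STO M1): stack=[empty] mem=[0,6,0,0]
After op 7 (RCL M0): stack=[0] mem=[0,6,0,0]
After op 8 (push 20): stack=[0,20] mem=[0,6,0,0]
After op 9 (RCL M1): stack=[0,20,6] mem=[0,6,0,0]
After op 10 (dup): stack=[0,20,6,6] mem=[0,6,0,0]
After op 11 (STO M1): stack=[0,20,6] mem=[0,6,0,0]
After op 12 (-): stack=[0,14] mem=[0,6,0,0]
After op 13 (RCL M1): stack=[0,14,6] mem=[0,6,0,0]
After op 14 (swap): stack=[0,6,14] mem=[0,6,0,0]
After op 15 (swap): stack=[0,14,6] mem=[0,6,0,0]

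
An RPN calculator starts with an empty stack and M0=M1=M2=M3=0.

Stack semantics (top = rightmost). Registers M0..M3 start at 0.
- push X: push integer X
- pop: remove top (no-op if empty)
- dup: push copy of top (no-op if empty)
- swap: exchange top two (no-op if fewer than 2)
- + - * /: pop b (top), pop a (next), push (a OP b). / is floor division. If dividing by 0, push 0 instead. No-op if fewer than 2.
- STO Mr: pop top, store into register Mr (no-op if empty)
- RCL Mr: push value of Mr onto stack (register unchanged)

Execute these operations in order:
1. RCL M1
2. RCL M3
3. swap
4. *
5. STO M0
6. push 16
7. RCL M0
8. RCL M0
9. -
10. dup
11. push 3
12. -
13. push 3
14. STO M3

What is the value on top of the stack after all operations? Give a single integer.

Answer: -3

Derivation:
After op 1 (RCL M1): stack=[0] mem=[0,0,0,0]
After op 2 (RCL M3): stack=[0,0] mem=[0,0,0,0]
After op 3 (swap): stack=[0,0] mem=[0,0,0,0]
After op 4 (*): stack=[0] mem=[0,0,0,0]
After op 5 (STO M0): stack=[empty] mem=[0,0,0,0]
After op 6 (push 16): stack=[16] mem=[0,0,0,0]
After op 7 (RCL M0): stack=[16,0] mem=[0,0,0,0]
After op 8 (RCL M0): stack=[16,0,0] mem=[0,0,0,0]
After op 9 (-): stack=[16,0] mem=[0,0,0,0]
After op 10 (dup): stack=[16,0,0] mem=[0,0,0,0]
After op 11 (push 3): stack=[16,0,0,3] mem=[0,0,0,0]
After op 12 (-): stack=[16,0,-3] mem=[0,0,0,0]
After op 13 (push 3): stack=[16,0,-3,3] mem=[0,0,0,0]
After op 14 (STO M3): stack=[16,0,-3] mem=[0,0,0,3]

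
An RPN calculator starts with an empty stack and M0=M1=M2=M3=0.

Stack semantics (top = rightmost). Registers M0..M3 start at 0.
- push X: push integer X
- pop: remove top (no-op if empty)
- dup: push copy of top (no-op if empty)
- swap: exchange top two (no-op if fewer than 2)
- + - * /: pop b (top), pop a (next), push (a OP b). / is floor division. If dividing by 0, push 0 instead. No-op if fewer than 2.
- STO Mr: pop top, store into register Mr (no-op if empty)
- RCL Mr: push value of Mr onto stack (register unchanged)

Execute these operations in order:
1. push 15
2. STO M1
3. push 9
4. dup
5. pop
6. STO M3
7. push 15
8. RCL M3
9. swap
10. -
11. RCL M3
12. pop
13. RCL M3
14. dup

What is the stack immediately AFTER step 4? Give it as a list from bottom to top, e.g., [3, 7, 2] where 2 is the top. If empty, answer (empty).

After op 1 (push 15): stack=[15] mem=[0,0,0,0]
After op 2 (STO M1): stack=[empty] mem=[0,15,0,0]
After op 3 (push 9): stack=[9] mem=[0,15,0,0]
After op 4 (dup): stack=[9,9] mem=[0,15,0,0]

[9, 9]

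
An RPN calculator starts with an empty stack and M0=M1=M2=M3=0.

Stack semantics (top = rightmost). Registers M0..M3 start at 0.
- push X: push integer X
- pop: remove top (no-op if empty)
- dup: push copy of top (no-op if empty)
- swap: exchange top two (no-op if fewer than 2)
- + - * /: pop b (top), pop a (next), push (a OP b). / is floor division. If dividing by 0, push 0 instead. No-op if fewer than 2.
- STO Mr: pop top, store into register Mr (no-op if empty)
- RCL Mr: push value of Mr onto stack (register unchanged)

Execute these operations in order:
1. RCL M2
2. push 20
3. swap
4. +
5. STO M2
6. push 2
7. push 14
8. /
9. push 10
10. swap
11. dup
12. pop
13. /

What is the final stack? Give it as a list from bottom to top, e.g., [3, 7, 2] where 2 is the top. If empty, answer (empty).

After op 1 (RCL M2): stack=[0] mem=[0,0,0,0]
After op 2 (push 20): stack=[0,20] mem=[0,0,0,0]
After op 3 (swap): stack=[20,0] mem=[0,0,0,0]
After op 4 (+): stack=[20] mem=[0,0,0,0]
After op 5 (STO M2): stack=[empty] mem=[0,0,20,0]
After op 6 (push 2): stack=[2] mem=[0,0,20,0]
After op 7 (push 14): stack=[2,14] mem=[0,0,20,0]
After op 8 (/): stack=[0] mem=[0,0,20,0]
After op 9 (push 10): stack=[0,10] mem=[0,0,20,0]
After op 10 (swap): stack=[10,0] mem=[0,0,20,0]
After op 11 (dup): stack=[10,0,0] mem=[0,0,20,0]
After op 12 (pop): stack=[10,0] mem=[0,0,20,0]
After op 13 (/): stack=[0] mem=[0,0,20,0]

Answer: [0]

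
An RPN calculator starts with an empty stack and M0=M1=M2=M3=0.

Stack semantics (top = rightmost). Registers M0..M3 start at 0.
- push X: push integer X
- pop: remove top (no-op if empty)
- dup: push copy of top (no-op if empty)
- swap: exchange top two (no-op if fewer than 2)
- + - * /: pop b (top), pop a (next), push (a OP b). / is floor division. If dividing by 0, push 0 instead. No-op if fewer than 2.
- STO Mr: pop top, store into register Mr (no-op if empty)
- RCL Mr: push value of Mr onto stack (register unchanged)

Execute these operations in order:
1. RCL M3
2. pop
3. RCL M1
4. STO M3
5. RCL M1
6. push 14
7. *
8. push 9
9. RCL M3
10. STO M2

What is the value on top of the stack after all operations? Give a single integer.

After op 1 (RCL M3): stack=[0] mem=[0,0,0,0]
After op 2 (pop): stack=[empty] mem=[0,0,0,0]
After op 3 (RCL M1): stack=[0] mem=[0,0,0,0]
After op 4 (STO M3): stack=[empty] mem=[0,0,0,0]
After op 5 (RCL M1): stack=[0] mem=[0,0,0,0]
After op 6 (push 14): stack=[0,14] mem=[0,0,0,0]
After op 7 (*): stack=[0] mem=[0,0,0,0]
After op 8 (push 9): stack=[0,9] mem=[0,0,0,0]
After op 9 (RCL M3): stack=[0,9,0] mem=[0,0,0,0]
After op 10 (STO M2): stack=[0,9] mem=[0,0,0,0]

Answer: 9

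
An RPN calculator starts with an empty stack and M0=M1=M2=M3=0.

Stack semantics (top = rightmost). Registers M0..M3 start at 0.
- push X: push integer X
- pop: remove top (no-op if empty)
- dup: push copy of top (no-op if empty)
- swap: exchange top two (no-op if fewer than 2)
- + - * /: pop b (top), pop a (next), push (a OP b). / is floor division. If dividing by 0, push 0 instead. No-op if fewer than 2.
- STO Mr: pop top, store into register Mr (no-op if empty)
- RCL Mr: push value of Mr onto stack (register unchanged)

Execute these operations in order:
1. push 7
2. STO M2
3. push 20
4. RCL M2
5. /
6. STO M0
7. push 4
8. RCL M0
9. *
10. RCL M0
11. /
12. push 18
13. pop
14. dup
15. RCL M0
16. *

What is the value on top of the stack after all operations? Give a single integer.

After op 1 (push 7): stack=[7] mem=[0,0,0,0]
After op 2 (STO M2): stack=[empty] mem=[0,0,7,0]
After op 3 (push 20): stack=[20] mem=[0,0,7,0]
After op 4 (RCL M2): stack=[20,7] mem=[0,0,7,0]
After op 5 (/): stack=[2] mem=[0,0,7,0]
After op 6 (STO M0): stack=[empty] mem=[2,0,7,0]
After op 7 (push 4): stack=[4] mem=[2,0,7,0]
After op 8 (RCL M0): stack=[4,2] mem=[2,0,7,0]
After op 9 (*): stack=[8] mem=[2,0,7,0]
After op 10 (RCL M0): stack=[8,2] mem=[2,0,7,0]
After op 11 (/): stack=[4] mem=[2,0,7,0]
After op 12 (push 18): stack=[4,18] mem=[2,0,7,0]
After op 13 (pop): stack=[4] mem=[2,0,7,0]
After op 14 (dup): stack=[4,4] mem=[2,0,7,0]
After op 15 (RCL M0): stack=[4,4,2] mem=[2,0,7,0]
After op 16 (*): stack=[4,8] mem=[2,0,7,0]

Answer: 8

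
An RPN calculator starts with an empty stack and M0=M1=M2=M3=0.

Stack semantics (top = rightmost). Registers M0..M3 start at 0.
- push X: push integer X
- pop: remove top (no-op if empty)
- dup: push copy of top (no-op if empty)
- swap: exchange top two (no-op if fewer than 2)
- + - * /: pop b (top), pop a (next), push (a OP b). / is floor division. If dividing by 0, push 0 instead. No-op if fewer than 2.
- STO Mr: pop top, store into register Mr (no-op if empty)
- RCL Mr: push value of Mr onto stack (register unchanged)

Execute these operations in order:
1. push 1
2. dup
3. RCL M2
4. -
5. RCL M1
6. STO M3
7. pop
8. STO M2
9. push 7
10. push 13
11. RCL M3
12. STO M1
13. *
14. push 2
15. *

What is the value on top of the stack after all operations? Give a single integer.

After op 1 (push 1): stack=[1] mem=[0,0,0,0]
After op 2 (dup): stack=[1,1] mem=[0,0,0,0]
After op 3 (RCL M2): stack=[1,1,0] mem=[0,0,0,0]
After op 4 (-): stack=[1,1] mem=[0,0,0,0]
After op 5 (RCL M1): stack=[1,1,0] mem=[0,0,0,0]
After op 6 (STO M3): stack=[1,1] mem=[0,0,0,0]
After op 7 (pop): stack=[1] mem=[0,0,0,0]
After op 8 (STO M2): stack=[empty] mem=[0,0,1,0]
After op 9 (push 7): stack=[7] mem=[0,0,1,0]
After op 10 (push 13): stack=[7,13] mem=[0,0,1,0]
After op 11 (RCL M3): stack=[7,13,0] mem=[0,0,1,0]
After op 12 (STO M1): stack=[7,13] mem=[0,0,1,0]
After op 13 (*): stack=[91] mem=[0,0,1,0]
After op 14 (push 2): stack=[91,2] mem=[0,0,1,0]
After op 15 (*): stack=[182] mem=[0,0,1,0]

Answer: 182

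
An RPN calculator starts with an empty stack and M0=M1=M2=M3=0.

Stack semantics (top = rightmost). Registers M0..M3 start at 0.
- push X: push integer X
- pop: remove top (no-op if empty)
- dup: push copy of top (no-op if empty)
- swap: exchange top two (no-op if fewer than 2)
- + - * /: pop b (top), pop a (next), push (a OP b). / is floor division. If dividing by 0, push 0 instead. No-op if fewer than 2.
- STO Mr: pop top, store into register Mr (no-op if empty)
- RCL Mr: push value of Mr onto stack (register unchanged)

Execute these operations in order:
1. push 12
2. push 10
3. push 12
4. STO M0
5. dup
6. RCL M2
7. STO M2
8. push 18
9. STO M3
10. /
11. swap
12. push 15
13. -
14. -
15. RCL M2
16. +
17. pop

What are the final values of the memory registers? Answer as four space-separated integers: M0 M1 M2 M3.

Answer: 12 0 0 18

Derivation:
After op 1 (push 12): stack=[12] mem=[0,0,0,0]
After op 2 (push 10): stack=[12,10] mem=[0,0,0,0]
After op 3 (push 12): stack=[12,10,12] mem=[0,0,0,0]
After op 4 (STO M0): stack=[12,10] mem=[12,0,0,0]
After op 5 (dup): stack=[12,10,10] mem=[12,0,0,0]
After op 6 (RCL M2): stack=[12,10,10,0] mem=[12,0,0,0]
After op 7 (STO M2): stack=[12,10,10] mem=[12,0,0,0]
After op 8 (push 18): stack=[12,10,10,18] mem=[12,0,0,0]
After op 9 (STO M3): stack=[12,10,10] mem=[12,0,0,18]
After op 10 (/): stack=[12,1] mem=[12,0,0,18]
After op 11 (swap): stack=[1,12] mem=[12,0,0,18]
After op 12 (push 15): stack=[1,12,15] mem=[12,0,0,18]
After op 13 (-): stack=[1,-3] mem=[12,0,0,18]
After op 14 (-): stack=[4] mem=[12,0,0,18]
After op 15 (RCL M2): stack=[4,0] mem=[12,0,0,18]
After op 16 (+): stack=[4] mem=[12,0,0,18]
After op 17 (pop): stack=[empty] mem=[12,0,0,18]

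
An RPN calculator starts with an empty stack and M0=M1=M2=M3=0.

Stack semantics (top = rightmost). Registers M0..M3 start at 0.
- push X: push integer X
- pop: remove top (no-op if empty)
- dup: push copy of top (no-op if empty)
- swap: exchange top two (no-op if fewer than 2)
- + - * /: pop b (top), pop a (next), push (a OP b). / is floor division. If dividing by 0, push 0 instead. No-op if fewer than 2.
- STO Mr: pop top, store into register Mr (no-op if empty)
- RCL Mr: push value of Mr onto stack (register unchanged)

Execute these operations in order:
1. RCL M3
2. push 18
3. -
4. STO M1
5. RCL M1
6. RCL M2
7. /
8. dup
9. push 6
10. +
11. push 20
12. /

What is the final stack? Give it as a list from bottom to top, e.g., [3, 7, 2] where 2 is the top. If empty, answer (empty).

After op 1 (RCL M3): stack=[0] mem=[0,0,0,0]
After op 2 (push 18): stack=[0,18] mem=[0,0,0,0]
After op 3 (-): stack=[-18] mem=[0,0,0,0]
After op 4 (STO M1): stack=[empty] mem=[0,-18,0,0]
After op 5 (RCL M1): stack=[-18] mem=[0,-18,0,0]
After op 6 (RCL M2): stack=[-18,0] mem=[0,-18,0,0]
After op 7 (/): stack=[0] mem=[0,-18,0,0]
After op 8 (dup): stack=[0,0] mem=[0,-18,0,0]
After op 9 (push 6): stack=[0,0,6] mem=[0,-18,0,0]
After op 10 (+): stack=[0,6] mem=[0,-18,0,0]
After op 11 (push 20): stack=[0,6,20] mem=[0,-18,0,0]
After op 12 (/): stack=[0,0] mem=[0,-18,0,0]

Answer: [0, 0]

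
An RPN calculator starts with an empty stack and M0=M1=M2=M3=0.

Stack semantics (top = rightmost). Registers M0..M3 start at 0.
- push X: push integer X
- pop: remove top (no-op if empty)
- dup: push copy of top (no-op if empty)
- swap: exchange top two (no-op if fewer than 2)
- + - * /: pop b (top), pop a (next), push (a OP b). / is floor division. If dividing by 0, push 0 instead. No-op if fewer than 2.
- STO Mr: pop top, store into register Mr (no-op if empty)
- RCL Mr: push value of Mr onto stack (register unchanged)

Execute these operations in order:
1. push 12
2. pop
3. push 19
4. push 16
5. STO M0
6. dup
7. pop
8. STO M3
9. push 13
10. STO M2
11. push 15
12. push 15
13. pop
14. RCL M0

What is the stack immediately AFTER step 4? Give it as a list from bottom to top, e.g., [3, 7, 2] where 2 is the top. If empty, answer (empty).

After op 1 (push 12): stack=[12] mem=[0,0,0,0]
After op 2 (pop): stack=[empty] mem=[0,0,0,0]
After op 3 (push 19): stack=[19] mem=[0,0,0,0]
After op 4 (push 16): stack=[19,16] mem=[0,0,0,0]

[19, 16]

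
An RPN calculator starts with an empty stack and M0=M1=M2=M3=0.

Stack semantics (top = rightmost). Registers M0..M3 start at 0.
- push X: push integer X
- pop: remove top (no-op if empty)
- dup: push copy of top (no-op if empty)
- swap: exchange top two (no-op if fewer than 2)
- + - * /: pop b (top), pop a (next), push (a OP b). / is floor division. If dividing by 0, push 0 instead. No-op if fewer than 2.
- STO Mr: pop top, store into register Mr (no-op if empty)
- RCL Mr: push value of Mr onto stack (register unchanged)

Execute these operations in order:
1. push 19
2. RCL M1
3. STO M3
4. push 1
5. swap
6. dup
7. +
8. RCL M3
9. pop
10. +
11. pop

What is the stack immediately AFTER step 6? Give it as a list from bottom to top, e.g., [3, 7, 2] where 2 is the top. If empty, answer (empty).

After op 1 (push 19): stack=[19] mem=[0,0,0,0]
After op 2 (RCL M1): stack=[19,0] mem=[0,0,0,0]
After op 3 (STO M3): stack=[19] mem=[0,0,0,0]
After op 4 (push 1): stack=[19,1] mem=[0,0,0,0]
After op 5 (swap): stack=[1,19] mem=[0,0,0,0]
After op 6 (dup): stack=[1,19,19] mem=[0,0,0,0]

[1, 19, 19]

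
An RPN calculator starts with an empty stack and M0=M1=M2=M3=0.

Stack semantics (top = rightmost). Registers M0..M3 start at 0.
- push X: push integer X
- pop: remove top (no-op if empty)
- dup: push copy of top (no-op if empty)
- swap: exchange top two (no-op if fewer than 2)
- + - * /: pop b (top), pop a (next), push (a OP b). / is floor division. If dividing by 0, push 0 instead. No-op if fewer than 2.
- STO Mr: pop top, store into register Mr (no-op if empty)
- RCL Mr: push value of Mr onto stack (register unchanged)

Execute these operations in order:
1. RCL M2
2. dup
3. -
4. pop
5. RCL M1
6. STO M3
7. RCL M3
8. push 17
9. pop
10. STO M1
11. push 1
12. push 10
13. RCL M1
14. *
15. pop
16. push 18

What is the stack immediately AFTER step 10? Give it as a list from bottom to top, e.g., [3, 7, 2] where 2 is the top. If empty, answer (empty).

After op 1 (RCL M2): stack=[0] mem=[0,0,0,0]
After op 2 (dup): stack=[0,0] mem=[0,0,0,0]
After op 3 (-): stack=[0] mem=[0,0,0,0]
After op 4 (pop): stack=[empty] mem=[0,0,0,0]
After op 5 (RCL M1): stack=[0] mem=[0,0,0,0]
After op 6 (STO M3): stack=[empty] mem=[0,0,0,0]
After op 7 (RCL M3): stack=[0] mem=[0,0,0,0]
After op 8 (push 17): stack=[0,17] mem=[0,0,0,0]
After op 9 (pop): stack=[0] mem=[0,0,0,0]
After op 10 (STO M1): stack=[empty] mem=[0,0,0,0]

(empty)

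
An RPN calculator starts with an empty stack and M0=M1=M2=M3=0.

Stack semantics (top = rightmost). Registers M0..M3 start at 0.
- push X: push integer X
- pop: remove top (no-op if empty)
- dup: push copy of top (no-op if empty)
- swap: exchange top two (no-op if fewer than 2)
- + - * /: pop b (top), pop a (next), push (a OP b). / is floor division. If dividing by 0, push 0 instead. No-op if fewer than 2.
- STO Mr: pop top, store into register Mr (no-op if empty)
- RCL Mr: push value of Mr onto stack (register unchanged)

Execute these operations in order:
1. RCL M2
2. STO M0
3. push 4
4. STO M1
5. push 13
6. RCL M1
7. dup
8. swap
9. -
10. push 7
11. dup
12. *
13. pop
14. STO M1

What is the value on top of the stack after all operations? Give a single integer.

Answer: 13

Derivation:
After op 1 (RCL M2): stack=[0] mem=[0,0,0,0]
After op 2 (STO M0): stack=[empty] mem=[0,0,0,0]
After op 3 (push 4): stack=[4] mem=[0,0,0,0]
After op 4 (STO M1): stack=[empty] mem=[0,4,0,0]
After op 5 (push 13): stack=[13] mem=[0,4,0,0]
After op 6 (RCL M1): stack=[13,4] mem=[0,4,0,0]
After op 7 (dup): stack=[13,4,4] mem=[0,4,0,0]
After op 8 (swap): stack=[13,4,4] mem=[0,4,0,0]
After op 9 (-): stack=[13,0] mem=[0,4,0,0]
After op 10 (push 7): stack=[13,0,7] mem=[0,4,0,0]
After op 11 (dup): stack=[13,0,7,7] mem=[0,4,0,0]
After op 12 (*): stack=[13,0,49] mem=[0,4,0,0]
After op 13 (pop): stack=[13,0] mem=[0,4,0,0]
After op 14 (STO M1): stack=[13] mem=[0,0,0,0]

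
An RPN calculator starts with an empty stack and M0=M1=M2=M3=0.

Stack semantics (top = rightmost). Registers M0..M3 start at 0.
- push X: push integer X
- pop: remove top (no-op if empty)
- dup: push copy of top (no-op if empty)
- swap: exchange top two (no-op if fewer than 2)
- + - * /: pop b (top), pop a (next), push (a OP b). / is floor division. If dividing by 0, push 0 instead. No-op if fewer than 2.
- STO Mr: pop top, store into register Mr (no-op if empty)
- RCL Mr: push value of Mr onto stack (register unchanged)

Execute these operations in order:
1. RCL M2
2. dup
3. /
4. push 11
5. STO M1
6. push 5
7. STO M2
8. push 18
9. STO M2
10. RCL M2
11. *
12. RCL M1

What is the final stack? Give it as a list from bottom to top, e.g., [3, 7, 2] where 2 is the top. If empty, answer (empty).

After op 1 (RCL M2): stack=[0] mem=[0,0,0,0]
After op 2 (dup): stack=[0,0] mem=[0,0,0,0]
After op 3 (/): stack=[0] mem=[0,0,0,0]
After op 4 (push 11): stack=[0,11] mem=[0,0,0,0]
After op 5 (STO M1): stack=[0] mem=[0,11,0,0]
After op 6 (push 5): stack=[0,5] mem=[0,11,0,0]
After op 7 (STO M2): stack=[0] mem=[0,11,5,0]
After op 8 (push 18): stack=[0,18] mem=[0,11,5,0]
After op 9 (STO M2): stack=[0] mem=[0,11,18,0]
After op 10 (RCL M2): stack=[0,18] mem=[0,11,18,0]
After op 11 (*): stack=[0] mem=[0,11,18,0]
After op 12 (RCL M1): stack=[0,11] mem=[0,11,18,0]

Answer: [0, 11]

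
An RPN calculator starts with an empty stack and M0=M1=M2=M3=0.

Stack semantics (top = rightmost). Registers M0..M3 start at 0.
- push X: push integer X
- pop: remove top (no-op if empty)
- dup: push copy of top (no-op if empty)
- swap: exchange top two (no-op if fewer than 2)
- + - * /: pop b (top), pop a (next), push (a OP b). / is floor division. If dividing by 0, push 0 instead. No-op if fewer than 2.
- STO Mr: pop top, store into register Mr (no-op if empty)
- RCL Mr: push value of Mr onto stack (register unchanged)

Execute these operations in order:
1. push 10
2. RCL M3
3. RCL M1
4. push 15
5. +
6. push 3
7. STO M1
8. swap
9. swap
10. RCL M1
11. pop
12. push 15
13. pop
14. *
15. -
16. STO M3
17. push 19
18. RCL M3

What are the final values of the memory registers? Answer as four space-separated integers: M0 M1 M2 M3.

After op 1 (push 10): stack=[10] mem=[0,0,0,0]
After op 2 (RCL M3): stack=[10,0] mem=[0,0,0,0]
After op 3 (RCL M1): stack=[10,0,0] mem=[0,0,0,0]
After op 4 (push 15): stack=[10,0,0,15] mem=[0,0,0,0]
After op 5 (+): stack=[10,0,15] mem=[0,0,0,0]
After op 6 (push 3): stack=[10,0,15,3] mem=[0,0,0,0]
After op 7 (STO M1): stack=[10,0,15] mem=[0,3,0,0]
After op 8 (swap): stack=[10,15,0] mem=[0,3,0,0]
After op 9 (swap): stack=[10,0,15] mem=[0,3,0,0]
After op 10 (RCL M1): stack=[10,0,15,3] mem=[0,3,0,0]
After op 11 (pop): stack=[10,0,15] mem=[0,3,0,0]
After op 12 (push 15): stack=[10,0,15,15] mem=[0,3,0,0]
After op 13 (pop): stack=[10,0,15] mem=[0,3,0,0]
After op 14 (*): stack=[10,0] mem=[0,3,0,0]
After op 15 (-): stack=[10] mem=[0,3,0,0]
After op 16 (STO M3): stack=[empty] mem=[0,3,0,10]
After op 17 (push 19): stack=[19] mem=[0,3,0,10]
After op 18 (RCL M3): stack=[19,10] mem=[0,3,0,10]

Answer: 0 3 0 10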